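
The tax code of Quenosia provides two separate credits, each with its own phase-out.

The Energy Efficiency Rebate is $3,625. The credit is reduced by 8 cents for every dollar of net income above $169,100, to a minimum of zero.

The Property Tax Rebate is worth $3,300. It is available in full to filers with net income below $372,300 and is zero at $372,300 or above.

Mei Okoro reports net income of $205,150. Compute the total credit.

Energy Efficiency Rebate: 8% of the $36,050 excess over $169,100 is $2,884; credit = $3,625 − $2,884 = $741.
Property Tax Rebate: $205,150 is below the $372,300 cutoff, so the full $3,300 applies.
Total: $741 + $3,300 = $4,041.

$4,041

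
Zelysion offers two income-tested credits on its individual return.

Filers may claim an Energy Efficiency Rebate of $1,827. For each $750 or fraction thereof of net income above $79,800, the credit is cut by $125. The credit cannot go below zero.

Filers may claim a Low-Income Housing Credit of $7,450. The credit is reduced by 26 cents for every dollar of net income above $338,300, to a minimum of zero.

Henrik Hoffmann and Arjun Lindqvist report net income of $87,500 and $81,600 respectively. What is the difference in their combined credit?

$1,000

Henrik ($87,500): Energy Efficiency Rebate: income exceeds $79,800 by $7,700, which is 11 full-or-partial $750 increments; reduction = 11 × $125 = $1,375, leaving $452. Low-Income Housing Credit: $87,500 is at or below the $338,300 threshold, so the full $7,450 applies. total $452 + $7,450 = $7,902
Arjun ($81,600): Energy Efficiency Rebate: income exceeds $79,800 by $1,800, which is 3 full-or-partial $750 increments; reduction = 3 × $125 = $375, leaving $1,452. Low-Income Housing Credit: $81,600 is at or below the $338,300 threshold, so the full $7,450 applies. total $1,452 + $7,450 = $8,902
Difference: |$7,902 − $8,902| = $1,000.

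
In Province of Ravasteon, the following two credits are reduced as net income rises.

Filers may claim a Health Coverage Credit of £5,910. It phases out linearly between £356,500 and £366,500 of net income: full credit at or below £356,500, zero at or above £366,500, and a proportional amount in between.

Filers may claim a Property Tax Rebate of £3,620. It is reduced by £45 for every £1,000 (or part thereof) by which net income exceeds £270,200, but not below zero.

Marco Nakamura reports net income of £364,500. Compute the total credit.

£1,182

Health Coverage Credit: £364,500 is £8,000 into a £10,000 phase-out range, leaving 2,000/10,000 of the credit: £5,910 × 2,000/10,000 = £1,182.
Property Tax Rebate: income exceeds £270,200 by £94,300 → 95 increments × £45 = £4,275 ≥ base, so the credit is £0.
Total: £1,182 + £0 = £1,182.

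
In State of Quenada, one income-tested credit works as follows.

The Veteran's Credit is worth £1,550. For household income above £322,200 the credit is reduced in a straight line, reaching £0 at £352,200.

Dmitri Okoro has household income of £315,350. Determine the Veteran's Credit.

£1,550

Veteran's Credit: £315,350 is at or below the £322,200 threshold, so the full £1,550 applies.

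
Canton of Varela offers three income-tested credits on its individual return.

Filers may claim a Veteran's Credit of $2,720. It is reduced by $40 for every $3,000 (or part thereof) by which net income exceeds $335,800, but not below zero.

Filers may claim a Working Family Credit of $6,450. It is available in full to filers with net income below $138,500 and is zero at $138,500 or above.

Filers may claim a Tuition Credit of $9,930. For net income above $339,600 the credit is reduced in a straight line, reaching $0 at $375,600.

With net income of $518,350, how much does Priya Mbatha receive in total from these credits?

$280

Veteran's Credit: income exceeds $335,800 by $182,550, which is 61 full-or-partial $3,000 increments; reduction = 61 × $40 = $2,440, leaving $280.
Working Family Credit: $518,350 meets or exceeds the $138,500 cutoff, so the credit is $0.
Tuition Credit: $518,350 is at or above $375,600, so the credit is $0.
Total: $280 + $0 + $0 = $280.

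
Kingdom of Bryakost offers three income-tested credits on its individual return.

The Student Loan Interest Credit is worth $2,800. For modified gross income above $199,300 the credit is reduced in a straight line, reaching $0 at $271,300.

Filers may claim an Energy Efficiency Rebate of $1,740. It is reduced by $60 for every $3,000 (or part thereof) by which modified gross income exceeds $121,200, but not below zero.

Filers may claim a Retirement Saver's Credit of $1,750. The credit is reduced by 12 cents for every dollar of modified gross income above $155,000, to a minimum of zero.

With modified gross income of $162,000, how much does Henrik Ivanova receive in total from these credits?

$4,610

Student Loan Interest Credit: $162,000 is at or below the $199,300 threshold, so the full $2,800 applies.
Energy Efficiency Rebate: income exceeds $121,200 by $40,800, which is 14 full-or-partial $3,000 increments; reduction = 14 × $60 = $840, leaving $900.
Retirement Saver's Credit: 12% of the $7,000 excess over $155,000 is $840; credit = $1,750 − $840 = $910.
Total: $2,800 + $900 + $910 = $4,610.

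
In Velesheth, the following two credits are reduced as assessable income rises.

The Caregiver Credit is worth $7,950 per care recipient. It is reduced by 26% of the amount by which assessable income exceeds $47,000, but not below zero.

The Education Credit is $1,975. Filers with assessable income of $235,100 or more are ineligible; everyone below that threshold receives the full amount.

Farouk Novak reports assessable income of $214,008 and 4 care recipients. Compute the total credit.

$1,975

Caregiver Credit: base = 4 × $7,950 = $31,800. 26% of the $167,008 excess over $47,000 is $43,422.08 ≥ base, so the credit is $0.
Education Credit: $214,008 is below the $235,100 cutoff, so the full $1,975 applies.
Total: $0 + $1,975 = $1,975.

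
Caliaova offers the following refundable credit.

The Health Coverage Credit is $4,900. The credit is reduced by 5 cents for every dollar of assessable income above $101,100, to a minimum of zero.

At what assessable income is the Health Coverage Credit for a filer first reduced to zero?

The credit falls by 5% of each dollar above $101,100, so it reaches zero when the excess is $4,900 / 5% = $98,000: income = $101,100 + $98,000 = $199,100.

$199,100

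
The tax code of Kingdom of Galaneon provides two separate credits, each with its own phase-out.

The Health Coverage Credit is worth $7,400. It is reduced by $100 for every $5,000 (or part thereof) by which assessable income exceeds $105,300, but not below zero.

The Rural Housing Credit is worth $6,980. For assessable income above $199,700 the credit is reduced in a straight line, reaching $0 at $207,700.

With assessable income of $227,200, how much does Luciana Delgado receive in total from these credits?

Health Coverage Credit: income exceeds $105,300 by $121,900, which is 25 full-or-partial $5,000 increments; reduction = 25 × $100 = $2,500, leaving $4,900.
Rural Housing Credit: $227,200 is at or above $207,700, so the credit is $0.
Total: $4,900 + $0 = $4,900.

$4,900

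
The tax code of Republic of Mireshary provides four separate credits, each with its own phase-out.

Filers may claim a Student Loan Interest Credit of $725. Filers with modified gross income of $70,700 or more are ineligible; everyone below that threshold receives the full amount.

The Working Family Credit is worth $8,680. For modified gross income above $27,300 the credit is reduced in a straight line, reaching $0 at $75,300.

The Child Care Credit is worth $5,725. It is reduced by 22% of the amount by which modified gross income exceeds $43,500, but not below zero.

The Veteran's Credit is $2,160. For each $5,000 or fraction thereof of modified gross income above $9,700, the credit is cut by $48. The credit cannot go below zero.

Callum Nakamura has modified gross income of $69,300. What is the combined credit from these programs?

$3,443

Student Loan Interest Credit: $69,300 is below the $70,700 cutoff, so the full $725 applies.
Working Family Credit: $69,300 is $42,000 into a $48,000 phase-out range, leaving 6,000/48,000 of the credit: $8,680 × 6,000/48,000 = $1,085.
Child Care Credit: 22% of the $25,800 excess over $43,500 is $5,676; credit = $5,725 − $5,676 = $49.
Veteran's Credit: income exceeds $9,700 by $59,600, which is 12 full-or-partial $5,000 increments; reduction = 12 × $48 = $576, leaving $1,584.
Total: $725 + $1,085 + $49 + $1,584 = $3,443.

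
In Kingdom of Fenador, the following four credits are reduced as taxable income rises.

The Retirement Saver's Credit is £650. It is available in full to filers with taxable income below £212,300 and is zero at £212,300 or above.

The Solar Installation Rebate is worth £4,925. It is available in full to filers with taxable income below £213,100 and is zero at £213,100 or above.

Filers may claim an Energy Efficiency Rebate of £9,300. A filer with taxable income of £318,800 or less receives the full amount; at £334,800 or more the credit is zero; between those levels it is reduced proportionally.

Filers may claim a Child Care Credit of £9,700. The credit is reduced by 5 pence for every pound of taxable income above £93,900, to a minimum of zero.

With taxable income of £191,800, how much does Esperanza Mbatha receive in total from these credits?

£19,680

Retirement Saver's Credit: £191,800 is below the £212,300 cutoff, so the full £650 applies.
Solar Installation Rebate: £191,800 is below the £213,100 cutoff, so the full £4,925 applies.
Energy Efficiency Rebate: £191,800 is at or below the £318,800 threshold, so the full £9,300 applies.
Child Care Credit: 5% of the £97,900 excess over £93,900 is £4,895; credit = £9,700 − £4,895 = £4,805.
Total: £650 + £4,925 + £9,300 + £4,805 = £19,680.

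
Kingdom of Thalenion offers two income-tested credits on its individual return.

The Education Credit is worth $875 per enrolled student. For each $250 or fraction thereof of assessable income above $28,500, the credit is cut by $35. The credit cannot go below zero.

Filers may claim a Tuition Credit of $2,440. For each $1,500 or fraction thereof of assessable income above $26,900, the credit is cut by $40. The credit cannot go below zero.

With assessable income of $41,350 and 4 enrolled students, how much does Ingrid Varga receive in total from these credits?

Education Credit: base = 4 × $875 = $3,500. income exceeds $28,500 by $12,850, which is 52 full-or-partial $250 increments; reduction = 52 × $35 = $1,820, leaving $1,680.
Tuition Credit: income exceeds $26,900 by $14,450, which is 10 full-or-partial $1,500 increments; reduction = 10 × $40 = $400, leaving $2,040.
Total: $1,680 + $2,040 = $3,720.

$3,720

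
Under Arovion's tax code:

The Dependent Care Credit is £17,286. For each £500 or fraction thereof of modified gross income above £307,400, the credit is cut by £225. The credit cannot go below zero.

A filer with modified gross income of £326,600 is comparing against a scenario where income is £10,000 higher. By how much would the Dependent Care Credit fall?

At £326,600 — income exceeds £307,400 by £19,200, which is 39 full-or-partial £500 increments; reduction = 39 × £225 = £8,775, leaving £8,511.
At £336,600 — income exceeds £307,400 by £29,200, which is 59 full-or-partial £500 increments; reduction = 59 × £225 = £13,275, leaving £4,011.
Lost: £8,511 − £4,011 = £4,500.

£4,500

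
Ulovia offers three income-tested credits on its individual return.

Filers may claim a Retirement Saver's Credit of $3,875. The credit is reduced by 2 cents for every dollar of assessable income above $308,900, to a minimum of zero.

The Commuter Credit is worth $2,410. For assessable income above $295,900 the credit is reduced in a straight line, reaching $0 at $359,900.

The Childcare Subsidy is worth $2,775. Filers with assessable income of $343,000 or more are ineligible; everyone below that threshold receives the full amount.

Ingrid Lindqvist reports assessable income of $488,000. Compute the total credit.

Retirement Saver's Credit: 2% of the $179,100 excess over $308,900 is $3,582; credit = $3,875 − $3,582 = $293.
Commuter Credit: $488,000 is at or above $359,900, so the credit is $0.
Childcare Subsidy: $488,000 meets or exceeds the $343,000 cutoff, so the credit is $0.
Total: $293 + $0 + $0 = $293.

$293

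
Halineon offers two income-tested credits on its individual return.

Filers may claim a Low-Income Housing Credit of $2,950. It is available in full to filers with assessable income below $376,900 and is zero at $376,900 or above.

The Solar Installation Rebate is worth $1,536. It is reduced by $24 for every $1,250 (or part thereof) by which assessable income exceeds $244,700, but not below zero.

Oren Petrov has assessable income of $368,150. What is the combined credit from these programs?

$2,950

Low-Income Housing Credit: $368,150 is below the $376,900 cutoff, so the full $2,950 applies.
Solar Installation Rebate: income exceeds $244,700 by $123,450 → 99 increments × $24 = $2,376 ≥ base, so the credit is $0.
Total: $2,950 + $0 = $2,950.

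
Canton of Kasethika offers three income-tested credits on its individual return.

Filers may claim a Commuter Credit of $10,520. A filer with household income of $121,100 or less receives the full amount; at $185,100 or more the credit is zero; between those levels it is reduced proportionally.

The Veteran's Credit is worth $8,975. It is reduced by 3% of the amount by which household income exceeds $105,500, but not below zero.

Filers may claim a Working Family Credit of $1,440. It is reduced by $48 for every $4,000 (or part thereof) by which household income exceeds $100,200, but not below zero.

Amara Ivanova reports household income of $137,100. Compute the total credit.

$16,877

Commuter Credit: $137,100 is $16,000 into a $64,000 phase-out range, leaving 48,000/64,000 of the credit: $10,520 × 48,000/64,000 = $7,890.
Veteran's Credit: 3% of the $31,600 excess over $105,500 is $948; credit = $8,975 − $948 = $8,027.
Working Family Credit: income exceeds $100,200 by $36,900, which is 10 full-or-partial $4,000 increments; reduction = 10 × $48 = $480, leaving $960.
Total: $7,890 + $8,027 + $960 = $16,877.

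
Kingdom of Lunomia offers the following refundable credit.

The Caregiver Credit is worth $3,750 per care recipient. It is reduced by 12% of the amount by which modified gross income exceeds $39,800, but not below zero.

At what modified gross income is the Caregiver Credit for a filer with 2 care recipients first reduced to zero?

$102,300

Full credit = 2 × $3,750 = $7,500.
The credit falls by 12% of each dollar above $39,800, so it reaches zero when the excess is $7,500 / 12% = $62,500: income = $39,800 + $62,500 = $102,300.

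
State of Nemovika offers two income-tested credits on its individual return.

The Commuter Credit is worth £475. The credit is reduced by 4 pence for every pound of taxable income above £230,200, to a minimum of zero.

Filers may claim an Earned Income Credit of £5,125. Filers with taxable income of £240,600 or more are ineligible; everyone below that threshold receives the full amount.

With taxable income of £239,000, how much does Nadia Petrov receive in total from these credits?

Commuter Credit: 4% of the £8,800 excess over £230,200 is £352; credit = £475 − £352 = £123.
Earned Income Credit: £239,000 is below the £240,600 cutoff, so the full £5,125 applies.
Total: £123 + £5,125 = £5,248.

£5,248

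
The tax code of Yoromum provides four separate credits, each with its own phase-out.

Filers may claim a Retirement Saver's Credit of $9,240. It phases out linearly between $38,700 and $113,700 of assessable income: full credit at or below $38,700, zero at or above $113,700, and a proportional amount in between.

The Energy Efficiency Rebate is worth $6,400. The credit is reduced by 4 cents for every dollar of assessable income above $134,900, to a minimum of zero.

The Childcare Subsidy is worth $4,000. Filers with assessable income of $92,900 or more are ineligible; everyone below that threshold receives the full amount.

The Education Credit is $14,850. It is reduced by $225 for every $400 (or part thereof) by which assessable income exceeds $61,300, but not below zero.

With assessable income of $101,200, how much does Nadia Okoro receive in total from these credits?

$7,940

Retirement Saver's Credit: $101,200 is $62,500 into a $75,000 phase-out range, leaving 12,500/75,000 of the credit: $9,240 × 12,500/75,000 = $1,540.
Energy Efficiency Rebate: $101,200 is at or below the $134,900 threshold, so the full $6,400 applies.
Childcare Subsidy: $101,200 meets or exceeds the $92,900 cutoff, so the credit is $0.
Education Credit: income exceeds $61,300 by $39,900 → 100 increments × $225 = $22,500 ≥ base, so the credit is $0.
Total: $1,540 + $6,400 + $0 + $0 = $7,940.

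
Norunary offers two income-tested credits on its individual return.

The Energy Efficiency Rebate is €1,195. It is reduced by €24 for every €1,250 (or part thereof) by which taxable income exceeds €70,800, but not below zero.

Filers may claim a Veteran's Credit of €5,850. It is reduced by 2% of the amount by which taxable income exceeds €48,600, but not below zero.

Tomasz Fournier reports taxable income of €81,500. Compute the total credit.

€6,171

Energy Efficiency Rebate: income exceeds €70,800 by €10,700, which is 9 full-or-partial €1,250 increments; reduction = 9 × €24 = €216, leaving €979.
Veteran's Credit: 2% of the €32,900 excess over €48,600 is €658; credit = €5,850 − €658 = €5,192.
Total: €979 + €5,192 = €6,171.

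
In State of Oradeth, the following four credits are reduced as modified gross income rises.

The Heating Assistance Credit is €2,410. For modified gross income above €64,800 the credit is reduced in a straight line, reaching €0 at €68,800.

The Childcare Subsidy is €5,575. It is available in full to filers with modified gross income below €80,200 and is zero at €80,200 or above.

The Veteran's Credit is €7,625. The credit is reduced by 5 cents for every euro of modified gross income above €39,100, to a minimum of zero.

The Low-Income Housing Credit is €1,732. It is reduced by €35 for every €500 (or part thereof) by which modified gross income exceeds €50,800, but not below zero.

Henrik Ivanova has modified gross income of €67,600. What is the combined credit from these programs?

Heating Assistance Credit: €67,600 is €2,800 into a €4,000 phase-out range, leaving 1,200/4,000 of the credit: €2,410 × 1,200/4,000 = €723.
Childcare Subsidy: €67,600 is below the €80,200 cutoff, so the full €5,575 applies.
Veteran's Credit: 5% of the €28,500 excess over €39,100 is €1,425; credit = €7,625 − €1,425 = €6,200.
Low-Income Housing Credit: income exceeds €50,800 by €16,800, which is 34 full-or-partial €500 increments; reduction = 34 × €35 = €1,190, leaving €542.
Total: €723 + €5,575 + €6,200 + €542 = €13,040.

€13,040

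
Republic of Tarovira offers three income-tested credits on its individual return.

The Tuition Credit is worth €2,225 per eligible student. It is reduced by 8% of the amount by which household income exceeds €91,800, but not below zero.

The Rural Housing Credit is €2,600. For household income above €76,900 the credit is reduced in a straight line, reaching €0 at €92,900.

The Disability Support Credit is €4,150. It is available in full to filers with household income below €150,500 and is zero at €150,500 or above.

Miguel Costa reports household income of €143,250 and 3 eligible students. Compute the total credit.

Tuition Credit: base = 3 × €2,225 = €6,675. 8% of the €51,450 excess over €91,800 is €4,116; credit = €6,675 − €4,116 = €2,559.
Rural Housing Credit: €143,250 is at or above €92,900, so the credit is €0.
Disability Support Credit: €143,250 is below the €150,500 cutoff, so the full €4,150 applies.
Total: €2,559 + €0 + €4,150 = €6,709.

€6,709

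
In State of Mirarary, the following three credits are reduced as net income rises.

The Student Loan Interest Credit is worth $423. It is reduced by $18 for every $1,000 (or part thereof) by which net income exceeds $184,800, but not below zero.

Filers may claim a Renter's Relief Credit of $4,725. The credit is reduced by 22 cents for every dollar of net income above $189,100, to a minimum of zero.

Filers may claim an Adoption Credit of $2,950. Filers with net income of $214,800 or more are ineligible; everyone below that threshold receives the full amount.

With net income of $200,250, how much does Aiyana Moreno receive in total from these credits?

$5,357

Student Loan Interest Credit: income exceeds $184,800 by $15,450, which is 16 full-or-partial $1,000 increments; reduction = 16 × $18 = $288, leaving $135.
Renter's Relief Credit: 22% of the $11,150 excess over $189,100 is $2,453; credit = $4,725 − $2,453 = $2,272.
Adoption Credit: $200,250 is below the $214,800 cutoff, so the full $2,950 applies.
Total: $135 + $2,272 + $2,950 = $5,357.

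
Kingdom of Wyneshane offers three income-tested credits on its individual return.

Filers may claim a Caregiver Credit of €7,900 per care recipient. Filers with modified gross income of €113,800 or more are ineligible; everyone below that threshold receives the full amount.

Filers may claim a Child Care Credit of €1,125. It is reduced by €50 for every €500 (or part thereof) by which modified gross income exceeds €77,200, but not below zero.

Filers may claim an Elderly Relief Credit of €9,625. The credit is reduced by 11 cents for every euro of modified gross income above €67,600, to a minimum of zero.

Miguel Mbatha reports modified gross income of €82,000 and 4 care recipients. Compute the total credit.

€40,266

Caregiver Credit: base = 4 × €7,900 = €31,600. €82,000 is below the €113,800 cutoff, so the full €31,600 applies.
Child Care Credit: income exceeds €77,200 by €4,800, which is 10 full-or-partial €500 increments; reduction = 10 × €50 = €500, leaving €625.
Elderly Relief Credit: 11% of the €14,400 excess over €67,600 is €1,584; credit = €9,625 − €1,584 = €8,041.
Total: €31,600 + €625 + €8,041 = €40,266.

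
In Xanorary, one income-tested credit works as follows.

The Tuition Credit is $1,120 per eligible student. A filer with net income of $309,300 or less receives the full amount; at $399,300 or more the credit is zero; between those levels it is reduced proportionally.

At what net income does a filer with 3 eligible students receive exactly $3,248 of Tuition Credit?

Full credit = 3 × $1,120 = $3,360.
$3,248 is 3,248/3,360 of the full $3,360, so 112/3,360 of the $90,000 range has been used: income = $309,300 + $90,000 × 112/3,360 = $312,300.

$312,300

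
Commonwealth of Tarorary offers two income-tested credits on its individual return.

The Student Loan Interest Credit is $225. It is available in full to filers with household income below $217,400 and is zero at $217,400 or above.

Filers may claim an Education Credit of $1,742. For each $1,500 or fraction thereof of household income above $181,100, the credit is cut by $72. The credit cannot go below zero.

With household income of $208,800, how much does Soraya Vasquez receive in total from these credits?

$599

Student Loan Interest Credit: $208,800 is below the $217,400 cutoff, so the full $225 applies.
Education Credit: income exceeds $181,100 by $27,700, which is 19 full-or-partial $1,500 increments; reduction = 19 × $72 = $1,368, leaving $374.
Total: $225 + $374 = $599.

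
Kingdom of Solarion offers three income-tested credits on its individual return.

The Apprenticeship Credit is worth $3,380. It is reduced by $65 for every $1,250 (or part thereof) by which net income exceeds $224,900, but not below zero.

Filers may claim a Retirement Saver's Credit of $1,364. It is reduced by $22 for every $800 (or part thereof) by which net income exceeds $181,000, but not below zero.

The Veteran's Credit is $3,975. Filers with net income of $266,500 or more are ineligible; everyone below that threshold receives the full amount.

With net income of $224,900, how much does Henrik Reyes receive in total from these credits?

Apprenticeship Credit: $224,900 is at or below the $224,900 threshold, so the full $3,380 applies.
Retirement Saver's Credit: income exceeds $181,000 by $43,900, which is 55 full-or-partial $800 increments; reduction = 55 × $22 = $1,210, leaving $154.
Veteran's Credit: $224,900 is below the $266,500 cutoff, so the full $3,975 applies.
Total: $3,380 + $154 + $3,975 = $7,509.

$7,509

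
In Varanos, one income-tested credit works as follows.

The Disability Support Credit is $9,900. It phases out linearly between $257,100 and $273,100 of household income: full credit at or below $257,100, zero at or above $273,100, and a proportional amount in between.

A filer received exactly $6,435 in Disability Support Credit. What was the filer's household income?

$262,700

$6,435 is 6,435/9,900 of the full $9,900, so 3,465/9,900 of the $16,000 range has been used: income = $257,100 + $16,000 × 3,465/9,900 = $262,700.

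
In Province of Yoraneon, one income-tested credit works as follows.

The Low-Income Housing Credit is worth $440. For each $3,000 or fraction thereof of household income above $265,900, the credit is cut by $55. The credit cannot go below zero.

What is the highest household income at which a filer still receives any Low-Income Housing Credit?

$286,900

After 7 increments the reduction is 7 × $55 = $385, leaving $55; one more increment wipes it out. Increment 7 ends at excess 7 × $3,000 = $21,000, so the highest qualifying income is $265,900 + $21,000 = $286,900.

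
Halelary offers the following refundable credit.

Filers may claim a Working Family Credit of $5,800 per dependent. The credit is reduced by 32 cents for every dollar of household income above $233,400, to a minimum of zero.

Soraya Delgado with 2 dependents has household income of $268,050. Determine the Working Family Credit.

Working Family Credit: base = 2 × $5,800 = $11,600. 32% of the $34,650 excess over $233,400 is $11,088; credit = $11,600 − $11,088 = $512.

$512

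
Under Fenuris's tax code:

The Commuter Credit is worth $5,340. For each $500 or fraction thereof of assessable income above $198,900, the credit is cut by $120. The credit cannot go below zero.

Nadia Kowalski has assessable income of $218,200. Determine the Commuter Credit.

Commuter Credit: income exceeds $198,900 by $19,300, which is 39 full-or-partial $500 increments; reduction = 39 × $120 = $4,680, leaving $660.

$660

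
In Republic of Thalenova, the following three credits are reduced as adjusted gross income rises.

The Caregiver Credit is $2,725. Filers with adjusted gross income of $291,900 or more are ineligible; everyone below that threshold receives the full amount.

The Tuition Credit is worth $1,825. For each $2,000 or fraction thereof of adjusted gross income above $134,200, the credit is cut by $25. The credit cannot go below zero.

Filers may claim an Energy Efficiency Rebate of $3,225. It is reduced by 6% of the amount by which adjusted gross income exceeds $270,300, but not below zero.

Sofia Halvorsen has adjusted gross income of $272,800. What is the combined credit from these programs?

Caregiver Credit: $272,800 is below the $291,900 cutoff, so the full $2,725 applies.
Tuition Credit: income exceeds $134,200 by $138,600, which is 70 full-or-partial $2,000 increments; reduction = 70 × $25 = $1,750, leaving $75.
Energy Efficiency Rebate: 6% of the $2,500 excess over $270,300 is $150; credit = $3,225 − $150 = $3,075.
Total: $2,725 + $75 + $3,075 = $5,875.

$5,875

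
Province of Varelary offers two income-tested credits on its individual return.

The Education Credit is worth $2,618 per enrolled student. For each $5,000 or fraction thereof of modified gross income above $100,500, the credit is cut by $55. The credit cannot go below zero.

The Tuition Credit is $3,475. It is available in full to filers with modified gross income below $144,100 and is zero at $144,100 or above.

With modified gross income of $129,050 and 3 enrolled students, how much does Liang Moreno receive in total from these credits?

Education Credit: base = 3 × $2,618 = $7,854. income exceeds $100,500 by $28,550, which is 6 full-or-partial $5,000 increments; reduction = 6 × $55 = $330, leaving $7,524.
Tuition Credit: $129,050 is below the $144,100 cutoff, so the full $3,475 applies.
Total: $7,524 + $3,475 = $10,999.

$10,999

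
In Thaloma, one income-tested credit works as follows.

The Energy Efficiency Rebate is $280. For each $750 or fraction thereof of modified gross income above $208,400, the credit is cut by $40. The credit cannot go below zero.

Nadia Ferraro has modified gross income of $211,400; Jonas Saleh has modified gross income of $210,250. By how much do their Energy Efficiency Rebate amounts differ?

Nadia ($211,400): Energy Efficiency Rebate: income exceeds $208,400 by $3,000, which is 4 full-or-partial $750 increments; reduction = 4 × $40 = $160, leaving $120.
Jonas ($210,250): Energy Efficiency Rebate: income exceeds $208,400 by $1,850, which is 3 full-or-partial $750 increments; reduction = 3 × $40 = $120, leaving $160.
Difference: |$120 − $160| = $40.

$40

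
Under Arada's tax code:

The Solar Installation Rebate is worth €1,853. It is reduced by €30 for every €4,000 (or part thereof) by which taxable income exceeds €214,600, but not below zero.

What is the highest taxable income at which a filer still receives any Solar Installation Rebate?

€458,600

After 61 increments the reduction is 61 × €30 = €1,830, leaving €23; one more increment wipes it out. Increment 61 ends at excess 61 × €4,000 = €244,000, so the highest qualifying income is €214,600 + €244,000 = €458,600.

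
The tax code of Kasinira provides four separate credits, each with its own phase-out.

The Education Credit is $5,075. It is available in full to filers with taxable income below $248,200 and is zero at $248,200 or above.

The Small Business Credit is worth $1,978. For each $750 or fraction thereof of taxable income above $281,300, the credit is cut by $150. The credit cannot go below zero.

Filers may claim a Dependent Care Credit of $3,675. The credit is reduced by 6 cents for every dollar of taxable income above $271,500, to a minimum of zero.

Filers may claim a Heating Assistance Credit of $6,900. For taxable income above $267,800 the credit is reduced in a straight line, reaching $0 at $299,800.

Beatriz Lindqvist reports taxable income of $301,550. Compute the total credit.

Education Credit: $301,550 meets or exceeds the $248,200 cutoff, so the credit is $0.
Small Business Credit: income exceeds $281,300 by $20,250 → 27 increments × $150 = $4,050 ≥ base, so the credit is $0.
Dependent Care Credit: 6% of the $30,050 excess over $271,500 is $1,803; credit = $3,675 − $1,803 = $1,872.
Heating Assistance Credit: $301,550 is at or above $299,800, so the credit is $0.
Total: $0 + $0 + $1,872 + $0 = $1,872.

$1,872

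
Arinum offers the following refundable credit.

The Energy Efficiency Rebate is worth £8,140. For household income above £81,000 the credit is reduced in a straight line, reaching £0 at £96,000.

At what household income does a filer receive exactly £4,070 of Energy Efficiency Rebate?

£4,070 is 4,070/8,140 of the full £8,140, so 4,070/8,140 of the £15,000 range has been used: income = £81,000 + £15,000 × 4,070/8,140 = £88,500.

£88,500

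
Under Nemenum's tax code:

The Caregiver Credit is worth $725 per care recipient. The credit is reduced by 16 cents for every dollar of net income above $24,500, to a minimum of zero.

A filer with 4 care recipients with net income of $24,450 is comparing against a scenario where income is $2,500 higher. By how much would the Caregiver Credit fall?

$392

At $24,450 — base = 4 × $725 = $2,900. $24,450 is at or below the $24,500 threshold, so the full $2,900 applies.
At $26,950 — base = 4 × $725 = $2,900. 16% of the $2,450 excess over $24,500 is $392; credit = $2,900 − $392 = $2,508.
Lost: $2,900 − $2,508 = $392.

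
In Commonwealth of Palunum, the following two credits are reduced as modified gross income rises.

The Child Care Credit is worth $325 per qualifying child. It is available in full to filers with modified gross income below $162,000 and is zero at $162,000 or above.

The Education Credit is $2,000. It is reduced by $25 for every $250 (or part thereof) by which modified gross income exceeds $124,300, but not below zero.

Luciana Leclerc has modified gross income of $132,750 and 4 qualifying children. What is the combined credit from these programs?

$2,450

Child Care Credit: base = 4 × $325 = $1,300. $132,750 is below the $162,000 cutoff, so the full $1,300 applies.
Education Credit: income exceeds $124,300 by $8,450, which is 34 full-or-partial $250 increments; reduction = 34 × $25 = $850, leaving $1,150.
Total: $1,300 + $1,150 = $2,450.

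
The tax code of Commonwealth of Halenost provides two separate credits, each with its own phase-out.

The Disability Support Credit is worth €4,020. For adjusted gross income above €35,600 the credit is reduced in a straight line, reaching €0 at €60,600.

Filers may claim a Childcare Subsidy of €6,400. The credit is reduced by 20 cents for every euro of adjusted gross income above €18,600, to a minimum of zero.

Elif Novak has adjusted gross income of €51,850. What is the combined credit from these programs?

Disability Support Credit: €51,850 is €16,250 into a €25,000 phase-out range, leaving 8,750/25,000 of the credit: €4,020 × 8,750/25,000 = €1,407.
Childcare Subsidy: 20% of the €33,250 excess over €18,600 is €6,650 ≥ base, so the credit is €0.
Total: €1,407 + €0 = €1,407.

€1,407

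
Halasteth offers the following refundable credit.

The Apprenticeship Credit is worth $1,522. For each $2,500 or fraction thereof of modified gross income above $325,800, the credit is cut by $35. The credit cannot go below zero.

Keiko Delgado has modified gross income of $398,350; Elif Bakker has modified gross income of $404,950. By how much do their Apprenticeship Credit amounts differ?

$70

Keiko ($398,350): Apprenticeship Credit: income exceeds $325,800 by $72,550, which is 30 full-or-partial $2,500 increments; reduction = 30 × $35 = $1,050, leaving $472.
Elif ($404,950): Apprenticeship Credit: income exceeds $325,800 by $79,150, which is 32 full-or-partial $2,500 increments; reduction = 32 × $35 = $1,120, leaving $402.
Difference: |$472 − $402| = $70.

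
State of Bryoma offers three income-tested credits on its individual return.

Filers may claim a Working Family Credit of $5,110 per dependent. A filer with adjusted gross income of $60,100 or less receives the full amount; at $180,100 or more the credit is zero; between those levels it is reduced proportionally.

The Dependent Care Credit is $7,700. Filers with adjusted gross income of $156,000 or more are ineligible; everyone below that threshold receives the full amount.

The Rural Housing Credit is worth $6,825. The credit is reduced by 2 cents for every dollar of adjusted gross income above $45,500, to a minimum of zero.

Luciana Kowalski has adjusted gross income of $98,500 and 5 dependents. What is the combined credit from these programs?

Working Family Credit: base = 5 × $5,110 = $25,550. $98,500 is $38,400 into a $120,000 phase-out range, leaving 81,600/120,000 of the credit: $25,550 × 81,600/120,000 = $17,374.
Dependent Care Credit: $98,500 is below the $156,000 cutoff, so the full $7,700 applies.
Rural Housing Credit: 2% of the $53,000 excess over $45,500 is $1,060; credit = $6,825 − $1,060 = $5,765.
Total: $17,374 + $7,700 + $5,765 = $30,839.

$30,839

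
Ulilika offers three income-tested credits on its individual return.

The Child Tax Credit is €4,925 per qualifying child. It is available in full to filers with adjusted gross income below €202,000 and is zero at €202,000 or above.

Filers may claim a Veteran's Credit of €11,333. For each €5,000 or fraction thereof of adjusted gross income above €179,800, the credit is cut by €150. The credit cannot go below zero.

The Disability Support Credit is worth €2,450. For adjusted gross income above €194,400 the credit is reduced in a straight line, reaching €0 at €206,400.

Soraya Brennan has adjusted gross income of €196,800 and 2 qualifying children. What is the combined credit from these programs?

Child Tax Credit: base = 2 × €4,925 = €9,850. €196,800 is below the €202,000 cutoff, so the full €9,850 applies.
Veteran's Credit: income exceeds €179,800 by €17,000, which is 4 full-or-partial €5,000 increments; reduction = 4 × €150 = €600, leaving €10,733.
Disability Support Credit: €196,800 is €2,400 into a €12,000 phase-out range, leaving 9,600/12,000 of the credit: €2,450 × 9,600/12,000 = €1,960.
Total: €9,850 + €10,733 + €1,960 = €22,543.

€22,543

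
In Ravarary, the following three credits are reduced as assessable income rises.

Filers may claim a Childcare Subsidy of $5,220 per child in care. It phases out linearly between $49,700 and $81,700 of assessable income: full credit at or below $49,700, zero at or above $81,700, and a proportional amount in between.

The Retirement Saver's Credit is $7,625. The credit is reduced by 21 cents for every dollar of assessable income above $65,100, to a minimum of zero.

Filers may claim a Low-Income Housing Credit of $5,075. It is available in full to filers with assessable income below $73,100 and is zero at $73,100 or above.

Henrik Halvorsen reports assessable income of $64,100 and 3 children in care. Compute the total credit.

Childcare Subsidy: base = 3 × $5,220 = $15,660. $64,100 is $14,400 into a $32,000 phase-out range, leaving 17,600/32,000 of the credit: $15,660 × 17,600/32,000 = $8,613.
Retirement Saver's Credit: $64,100 is at or below the $65,100 threshold, so the full $7,625 applies.
Low-Income Housing Credit: $64,100 is below the $73,100 cutoff, so the full $5,075 applies.
Total: $8,613 + $7,625 + $5,075 = $21,313.

$21,313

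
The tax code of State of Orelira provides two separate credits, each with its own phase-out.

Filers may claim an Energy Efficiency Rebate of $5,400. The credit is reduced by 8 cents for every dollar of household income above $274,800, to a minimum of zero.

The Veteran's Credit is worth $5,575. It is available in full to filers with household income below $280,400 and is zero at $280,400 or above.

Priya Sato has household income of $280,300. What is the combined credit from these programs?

$10,535

Energy Efficiency Rebate: 8% of the $5,500 excess over $274,800 is $440; credit = $5,400 − $440 = $4,960.
Veteran's Credit: $280,300 is below the $280,400 cutoff, so the full $5,575 applies.
Total: $4,960 + $5,575 = $10,535.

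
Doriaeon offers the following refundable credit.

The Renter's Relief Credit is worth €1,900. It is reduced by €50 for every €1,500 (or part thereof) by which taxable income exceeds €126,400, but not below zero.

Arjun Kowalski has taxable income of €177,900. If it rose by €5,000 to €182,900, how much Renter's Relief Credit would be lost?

€150

At €177,900 — income exceeds €126,400 by €51,500, which is 35 full-or-partial €1,500 increments; reduction = 35 × €50 = €1,750, leaving €150.
At €182,900 — income exceeds €126,400 by €56,500 → 38 increments × €50 = €1,900 ≥ base, so the credit is €0.
Lost: €150 − €0 = €150.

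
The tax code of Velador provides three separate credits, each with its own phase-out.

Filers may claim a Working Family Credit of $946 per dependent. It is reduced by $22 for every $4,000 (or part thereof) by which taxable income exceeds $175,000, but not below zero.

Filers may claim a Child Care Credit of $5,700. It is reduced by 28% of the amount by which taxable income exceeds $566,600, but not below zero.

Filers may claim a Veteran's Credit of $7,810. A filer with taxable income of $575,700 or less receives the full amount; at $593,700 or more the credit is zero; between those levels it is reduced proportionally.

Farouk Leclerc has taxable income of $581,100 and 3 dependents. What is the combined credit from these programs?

Working Family Credit: base = 3 × $946 = $2,838. income exceeds $175,000 by $406,100, which is 102 full-or-partial $4,000 increments; reduction = 102 × $22 = $2,244, leaving $594.
Child Care Credit: 28% of the $14,500 excess over $566,600 is $4,060; credit = $5,700 − $4,060 = $1,640.
Veteran's Credit: $581,100 is $5,400 into a $18,000 phase-out range, leaving 12,600/18,000 of the credit: $7,810 × 12,600/18,000 = $5,467.
Total: $594 + $1,640 + $5,467 = $7,701.

$7,701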